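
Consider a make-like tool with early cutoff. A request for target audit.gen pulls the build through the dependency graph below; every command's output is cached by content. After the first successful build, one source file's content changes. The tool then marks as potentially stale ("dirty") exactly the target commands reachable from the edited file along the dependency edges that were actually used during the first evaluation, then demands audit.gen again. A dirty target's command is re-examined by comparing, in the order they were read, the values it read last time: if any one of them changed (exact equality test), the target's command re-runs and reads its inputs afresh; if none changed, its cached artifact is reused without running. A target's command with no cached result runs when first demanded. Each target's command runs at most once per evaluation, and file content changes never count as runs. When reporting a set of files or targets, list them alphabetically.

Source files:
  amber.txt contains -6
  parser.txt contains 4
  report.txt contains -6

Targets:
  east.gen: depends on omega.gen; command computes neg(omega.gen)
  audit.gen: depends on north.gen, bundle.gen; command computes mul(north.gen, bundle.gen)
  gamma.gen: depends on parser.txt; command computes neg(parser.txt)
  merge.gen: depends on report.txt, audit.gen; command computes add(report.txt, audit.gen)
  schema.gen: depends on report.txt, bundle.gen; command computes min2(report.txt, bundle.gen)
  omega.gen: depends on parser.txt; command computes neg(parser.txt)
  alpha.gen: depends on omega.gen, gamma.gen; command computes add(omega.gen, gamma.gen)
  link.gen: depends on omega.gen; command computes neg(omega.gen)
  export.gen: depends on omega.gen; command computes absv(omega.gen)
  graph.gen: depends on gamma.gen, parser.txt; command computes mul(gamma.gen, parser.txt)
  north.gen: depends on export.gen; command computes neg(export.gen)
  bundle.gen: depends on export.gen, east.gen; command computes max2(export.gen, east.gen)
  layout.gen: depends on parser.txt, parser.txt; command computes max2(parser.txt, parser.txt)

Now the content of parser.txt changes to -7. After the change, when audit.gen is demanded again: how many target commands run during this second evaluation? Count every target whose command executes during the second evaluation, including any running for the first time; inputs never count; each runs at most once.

First demand of the output computes:
  omega.gen = neg(4) = -4
  east.gen = neg(-4) = 4
  export.gen = absv(-4) = 4
  bundle.gen = max2(4, 4) = 4
  north.gen = neg(4) = -4
  audit.gen = mul(-4, 4) = -16

After the edit, cleaning proceeds:
  omega.gen: a read changed (parser.txt 4->-7) — executes, giving 7.
  east.gen: a read changed (omega.gen -4->7) — executes, giving -7.
  export.gen: a read changed (omega.gen -4->7) — executes, giving 7.
  bundle.gen: a read changed (export.gen 4->7; east.gen 4->-7) — executes, giving 7.
  north.gen: a read changed (export.gen 4->7) — executes, giving -7.
  audit.gen: a read changed (north.gen -4->-7; bundle.gen 4->7) — executes, giving -49.

6 target commands run: audit.gen, bundle.gen, east.gen, export.gen, north.gen, omega.gen.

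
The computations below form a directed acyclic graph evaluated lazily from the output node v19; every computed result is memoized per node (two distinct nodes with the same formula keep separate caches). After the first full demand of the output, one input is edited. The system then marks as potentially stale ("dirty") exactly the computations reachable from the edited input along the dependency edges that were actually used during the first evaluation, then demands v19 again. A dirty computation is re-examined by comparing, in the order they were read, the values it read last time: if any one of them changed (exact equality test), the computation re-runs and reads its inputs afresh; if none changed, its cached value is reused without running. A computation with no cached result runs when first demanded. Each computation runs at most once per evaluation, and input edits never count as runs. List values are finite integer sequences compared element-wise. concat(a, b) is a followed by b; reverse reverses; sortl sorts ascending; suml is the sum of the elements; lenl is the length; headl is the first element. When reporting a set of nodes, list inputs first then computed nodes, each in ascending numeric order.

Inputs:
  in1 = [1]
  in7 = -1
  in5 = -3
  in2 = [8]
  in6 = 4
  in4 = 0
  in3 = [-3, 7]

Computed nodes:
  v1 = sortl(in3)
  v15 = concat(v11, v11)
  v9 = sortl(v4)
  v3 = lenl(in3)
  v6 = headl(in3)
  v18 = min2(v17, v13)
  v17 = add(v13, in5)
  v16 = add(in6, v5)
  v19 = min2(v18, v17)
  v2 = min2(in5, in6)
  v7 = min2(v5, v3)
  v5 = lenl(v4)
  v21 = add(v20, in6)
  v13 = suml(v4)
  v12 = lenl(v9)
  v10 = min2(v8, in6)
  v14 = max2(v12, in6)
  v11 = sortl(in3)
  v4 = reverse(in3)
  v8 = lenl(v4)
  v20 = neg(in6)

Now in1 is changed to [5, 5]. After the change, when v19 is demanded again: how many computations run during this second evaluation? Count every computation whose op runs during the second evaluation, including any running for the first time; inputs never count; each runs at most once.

0 computations run: none.
Note the shortcut — nothing in the graph depends on in1 at all, so no recomputation happens.

First demand of the output computes:
  v4 = reverse([-3, 7]) = [7, -3]
  v13 = suml([7, -3]) = 4
  v17 = add(4, -3) = 1
  v18 = min2(1, 4) = 1
  v19 = min2(1, 1) = 1

After the edit, cleaning proceeds:
  no node depends on in1 at all; the second demand re-runs nothing.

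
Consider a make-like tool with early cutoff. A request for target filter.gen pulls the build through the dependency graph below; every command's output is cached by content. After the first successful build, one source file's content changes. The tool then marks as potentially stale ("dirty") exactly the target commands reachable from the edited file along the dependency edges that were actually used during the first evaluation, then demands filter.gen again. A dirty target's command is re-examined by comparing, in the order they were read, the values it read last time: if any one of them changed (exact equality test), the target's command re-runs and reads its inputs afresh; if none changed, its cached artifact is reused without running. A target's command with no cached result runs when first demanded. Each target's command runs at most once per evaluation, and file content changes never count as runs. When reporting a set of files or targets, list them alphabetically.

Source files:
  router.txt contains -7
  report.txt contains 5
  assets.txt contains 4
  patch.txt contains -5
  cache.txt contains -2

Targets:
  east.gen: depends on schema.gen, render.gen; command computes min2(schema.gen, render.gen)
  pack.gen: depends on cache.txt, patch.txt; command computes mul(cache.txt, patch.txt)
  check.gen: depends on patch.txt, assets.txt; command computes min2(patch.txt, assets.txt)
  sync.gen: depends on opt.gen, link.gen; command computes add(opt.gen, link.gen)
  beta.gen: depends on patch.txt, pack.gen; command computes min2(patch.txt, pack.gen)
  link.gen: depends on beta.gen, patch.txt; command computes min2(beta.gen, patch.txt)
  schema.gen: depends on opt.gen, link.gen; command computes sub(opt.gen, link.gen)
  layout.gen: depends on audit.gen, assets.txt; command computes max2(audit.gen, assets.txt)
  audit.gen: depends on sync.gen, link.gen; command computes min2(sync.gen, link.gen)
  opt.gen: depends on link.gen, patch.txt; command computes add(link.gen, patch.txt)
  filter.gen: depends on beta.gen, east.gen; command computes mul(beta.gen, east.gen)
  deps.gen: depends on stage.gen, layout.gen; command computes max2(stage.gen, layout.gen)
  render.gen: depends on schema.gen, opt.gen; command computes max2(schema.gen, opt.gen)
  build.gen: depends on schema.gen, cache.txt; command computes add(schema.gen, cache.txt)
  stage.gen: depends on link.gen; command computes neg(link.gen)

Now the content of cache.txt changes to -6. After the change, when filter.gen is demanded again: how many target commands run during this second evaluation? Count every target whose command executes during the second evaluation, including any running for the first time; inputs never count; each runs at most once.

First demand of the output computes:
  pack.gen = mul(-2, -5) = 10
  beta.gen = min2(-5, 10) = -5
  link.gen = min2(-5, -5) = -5
  opt.gen = add(-5, -5) = -10
  schema.gen = sub(-10, -5) = -5
  render.gen = max2(-5, -10) = -5
  east.gen = min2(-5, -5) = -5
  filter.gen = mul(-5, -5) = 25

After the edit, cleaning proceeds:
  pack.gen: a read changed (cache.txt -2->-6) — executes, giving 30.
  beta.gen: a read changed (pack.gen 10->30) — executes, giving -5 — identical to its old value.
  link.gen: dirty, but its reads are unchanged (beta.gen unchanged, patch.txt unchanged); cached -5 stands.
  opt.gen: dirty, but its reads are unchanged (link.gen unchanged, patch.txt unchanged); cached -10 stands.
  schema.gen: dirty, but its reads are unchanged (opt.gen unchanged, link.gen unchanged); cached -5 stands.
  render.gen: dirty, but its reads are unchanged (schema.gen unchanged, opt.gen unchanged); cached -5 stands.
  east.gen: dirty, but its reads are unchanged (schema.gen unchanged, render.gen unchanged); cached -5 stands.
  filter.gen: dirty, but its reads are unchanged (beta.gen unchanged, east.gen unchanged); cached 25 stands.

Note the absorption at beta.gen: it re-runs yet its value is the same, leaving the output's value untouched.

2 target commands run: beta.gen, pack.gen.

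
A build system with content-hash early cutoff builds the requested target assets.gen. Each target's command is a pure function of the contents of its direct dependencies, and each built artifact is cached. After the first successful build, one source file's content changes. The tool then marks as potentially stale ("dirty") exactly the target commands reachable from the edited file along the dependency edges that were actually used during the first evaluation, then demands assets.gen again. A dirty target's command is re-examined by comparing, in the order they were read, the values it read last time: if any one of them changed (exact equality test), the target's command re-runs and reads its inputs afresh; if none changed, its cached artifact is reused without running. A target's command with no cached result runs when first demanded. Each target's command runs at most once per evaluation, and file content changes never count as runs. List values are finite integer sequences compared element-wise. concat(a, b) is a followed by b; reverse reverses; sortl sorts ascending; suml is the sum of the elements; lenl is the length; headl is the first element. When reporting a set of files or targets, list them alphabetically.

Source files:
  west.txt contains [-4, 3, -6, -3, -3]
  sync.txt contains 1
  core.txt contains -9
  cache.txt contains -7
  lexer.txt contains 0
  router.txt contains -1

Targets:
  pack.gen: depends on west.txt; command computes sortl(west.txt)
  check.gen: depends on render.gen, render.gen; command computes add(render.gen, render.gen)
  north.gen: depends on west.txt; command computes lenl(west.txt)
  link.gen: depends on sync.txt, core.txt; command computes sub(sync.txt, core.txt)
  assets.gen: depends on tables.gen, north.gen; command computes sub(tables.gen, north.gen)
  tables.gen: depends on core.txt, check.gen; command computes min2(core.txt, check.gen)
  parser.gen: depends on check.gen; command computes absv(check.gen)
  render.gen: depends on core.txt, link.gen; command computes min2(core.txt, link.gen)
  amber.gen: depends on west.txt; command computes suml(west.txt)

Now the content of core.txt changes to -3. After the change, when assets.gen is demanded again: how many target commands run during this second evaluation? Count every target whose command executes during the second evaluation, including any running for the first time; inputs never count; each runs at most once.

First evaluation (everything demanded from the output):
  link.gen = sub(1, -9) = 10
  north.gen = lenl([-4, 3, -6, -3, -3]) = 5
  render.gen = min2(-9, 10) = -9
  check.gen = add(-9, -9) = -18
  tables.gen = min2(-9, -18) = -18
  assets.gen = sub(-18, 5) = -23

Propagation after the edit:
  link.gen: runs — core.txt -9->-3; result 4.
  render.gen: runs — core.txt -9->-3; link.gen 10->4; result -3.
  check.gen: runs — render.gen -9->-3; render.gen -9->-3; result -6.
  tables.gen: runs — core.txt -9->-3; check.gen -18->-6; result -6.
  assets.gen: runs — tables.gen -18->-6; result -11.

Target commands that run: assets.gen, check.gen, link.gen, render.gen, tables.gen — 5 in total.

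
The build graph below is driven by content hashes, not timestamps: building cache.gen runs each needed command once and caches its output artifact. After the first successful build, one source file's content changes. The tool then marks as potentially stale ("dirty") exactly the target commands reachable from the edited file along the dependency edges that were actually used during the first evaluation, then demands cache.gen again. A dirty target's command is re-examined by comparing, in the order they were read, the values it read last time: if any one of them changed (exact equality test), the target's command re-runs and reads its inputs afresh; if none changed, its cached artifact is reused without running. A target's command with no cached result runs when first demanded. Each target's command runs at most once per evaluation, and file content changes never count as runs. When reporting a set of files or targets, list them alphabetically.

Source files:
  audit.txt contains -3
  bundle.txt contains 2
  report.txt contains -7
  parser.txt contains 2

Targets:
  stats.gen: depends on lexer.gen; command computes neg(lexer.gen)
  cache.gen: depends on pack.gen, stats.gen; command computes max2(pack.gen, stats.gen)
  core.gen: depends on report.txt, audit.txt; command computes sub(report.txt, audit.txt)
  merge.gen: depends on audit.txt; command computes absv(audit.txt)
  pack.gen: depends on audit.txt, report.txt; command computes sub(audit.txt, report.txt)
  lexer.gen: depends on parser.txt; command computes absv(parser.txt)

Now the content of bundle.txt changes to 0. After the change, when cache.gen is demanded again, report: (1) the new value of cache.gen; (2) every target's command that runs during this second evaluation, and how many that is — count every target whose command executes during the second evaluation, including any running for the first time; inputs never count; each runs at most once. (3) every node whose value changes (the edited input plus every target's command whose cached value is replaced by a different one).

cache.gen now evaluates to 4.
Run set: none (0 run).
Changed values: bundle.txt.
The important point: nothing the output needs ever reads bundle.txt, so the edit is invisible to it.

Initial pass — values computed on the first demand:
  lexer.gen = absv(2) = 2
  pack.gen = sub(-3, -7) = 4
  stats.gen = neg(2) = -2
  cache.gen = max2(4, -2) = 4

Second demand — change propagation:
  no demanded computation ever read bundle.txt, so the edit dirties nothing and nothing runs.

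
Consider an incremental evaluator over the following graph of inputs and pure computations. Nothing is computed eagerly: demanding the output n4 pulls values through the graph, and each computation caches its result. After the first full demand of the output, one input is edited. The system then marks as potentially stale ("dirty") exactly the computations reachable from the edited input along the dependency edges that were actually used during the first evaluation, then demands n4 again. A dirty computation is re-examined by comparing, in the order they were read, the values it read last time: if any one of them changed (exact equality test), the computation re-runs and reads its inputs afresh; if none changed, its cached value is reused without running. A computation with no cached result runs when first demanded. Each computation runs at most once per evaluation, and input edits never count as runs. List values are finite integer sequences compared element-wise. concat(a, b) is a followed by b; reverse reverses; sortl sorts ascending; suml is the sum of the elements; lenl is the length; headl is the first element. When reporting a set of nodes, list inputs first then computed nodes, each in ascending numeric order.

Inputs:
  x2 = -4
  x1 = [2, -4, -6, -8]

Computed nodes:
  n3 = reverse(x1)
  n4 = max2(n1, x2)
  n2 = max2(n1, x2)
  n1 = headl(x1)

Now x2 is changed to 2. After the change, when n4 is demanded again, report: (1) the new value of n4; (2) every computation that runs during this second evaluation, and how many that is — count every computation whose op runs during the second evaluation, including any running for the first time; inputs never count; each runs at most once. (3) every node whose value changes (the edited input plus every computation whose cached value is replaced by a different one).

n4 now evaluates to 2.
Run set: n4 (1 run).
Changed values: x2.

Initial pass — values computed on the first demand:
  n1 = headl([2, -4, -6, -8]) = 2
  n4 = max2(2, -4) = 2

Second demand — change propagation:
  n4: re-runs because x2 -4->2; new result 2 (unchanged).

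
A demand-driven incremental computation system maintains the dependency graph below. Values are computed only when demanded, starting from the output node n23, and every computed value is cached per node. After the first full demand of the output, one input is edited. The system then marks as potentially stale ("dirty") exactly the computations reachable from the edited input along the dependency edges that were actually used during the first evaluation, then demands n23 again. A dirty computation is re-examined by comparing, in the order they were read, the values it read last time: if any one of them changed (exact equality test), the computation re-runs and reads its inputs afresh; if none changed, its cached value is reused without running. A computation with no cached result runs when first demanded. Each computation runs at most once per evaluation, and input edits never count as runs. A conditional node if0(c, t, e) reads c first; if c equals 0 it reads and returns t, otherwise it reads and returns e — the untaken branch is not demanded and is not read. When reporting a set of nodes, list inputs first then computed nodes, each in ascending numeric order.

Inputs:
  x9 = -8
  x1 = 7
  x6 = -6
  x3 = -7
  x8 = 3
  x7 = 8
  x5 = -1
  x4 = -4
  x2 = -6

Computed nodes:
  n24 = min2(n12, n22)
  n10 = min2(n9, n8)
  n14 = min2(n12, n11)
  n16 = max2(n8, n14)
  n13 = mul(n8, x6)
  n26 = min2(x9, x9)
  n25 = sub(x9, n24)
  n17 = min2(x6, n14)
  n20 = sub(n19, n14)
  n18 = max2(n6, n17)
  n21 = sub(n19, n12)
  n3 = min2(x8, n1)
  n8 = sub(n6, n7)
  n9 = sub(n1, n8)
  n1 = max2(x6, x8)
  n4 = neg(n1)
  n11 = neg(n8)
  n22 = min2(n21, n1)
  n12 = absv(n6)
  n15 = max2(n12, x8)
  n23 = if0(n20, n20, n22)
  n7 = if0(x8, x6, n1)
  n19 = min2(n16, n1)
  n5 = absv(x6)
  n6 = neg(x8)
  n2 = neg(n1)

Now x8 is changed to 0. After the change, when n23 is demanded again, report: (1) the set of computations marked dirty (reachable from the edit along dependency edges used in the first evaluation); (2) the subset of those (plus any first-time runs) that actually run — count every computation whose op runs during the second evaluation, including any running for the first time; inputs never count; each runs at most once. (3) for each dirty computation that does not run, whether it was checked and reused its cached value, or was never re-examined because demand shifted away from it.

Marked dirty: n1, n6, n7, n8, n11, n12, n14, n16, n19, n20, n23.
Computations that run: n1, n6, n7, n8, n11, n12, n14, n16, n19, n20, n21, n22, n23 — 13 in total.
Every dirty computation ran.
Key observation: a condition flipped, so demand reaches new nodes — n21, n22 run for the first time.

First evaluation (everything demanded from the output):
  n1 = max2(-6, 3) = 3
  n6 = neg(3) = -3
  n7 = if0(x8=3 -> else branch n1) = 3
  n8 = sub(-3, 3) = -6
  n11 = neg(-6) = 6
  n12 = absv(-3) = 3
  n14 = min2(3, 6) = 3
  n16 = max2(-6, 3) = 3
  n19 = min2(3, 3) = 3
  n20 = sub(3, 3) = 0
  n23 = if0(n20=0 -> then branch n20) = 0

Propagation after the edit:
  n1: runs — x8 3->0; result 0.
  n6: runs — x8 3->0; result 0.
  n7: runs — x8 3->0; n1 3->0; result -6.
  n8: runs — n6 -3->0; n7 3->-6; result 6.
  n11: runs — n8 -6->6; result -6.
  n12: runs — n6 -3->0; result 0.
  n14: runs — n12 3->0; n11 6->-6; result -6.
  n16: runs — n8 -6->6; n14 3->-6; result 6.
  n19: runs — n16 3->6; n1 3->0; result 0.
  n20: runs — n19 3->0; n14 3->-6; result 6.
  n21: demanded for the first time — runs, produces 0.
  n22: demanded for the first time — runs, produces 0.
  n23: runs — n20 0->6; n20 0->6; result 0 (same value as before).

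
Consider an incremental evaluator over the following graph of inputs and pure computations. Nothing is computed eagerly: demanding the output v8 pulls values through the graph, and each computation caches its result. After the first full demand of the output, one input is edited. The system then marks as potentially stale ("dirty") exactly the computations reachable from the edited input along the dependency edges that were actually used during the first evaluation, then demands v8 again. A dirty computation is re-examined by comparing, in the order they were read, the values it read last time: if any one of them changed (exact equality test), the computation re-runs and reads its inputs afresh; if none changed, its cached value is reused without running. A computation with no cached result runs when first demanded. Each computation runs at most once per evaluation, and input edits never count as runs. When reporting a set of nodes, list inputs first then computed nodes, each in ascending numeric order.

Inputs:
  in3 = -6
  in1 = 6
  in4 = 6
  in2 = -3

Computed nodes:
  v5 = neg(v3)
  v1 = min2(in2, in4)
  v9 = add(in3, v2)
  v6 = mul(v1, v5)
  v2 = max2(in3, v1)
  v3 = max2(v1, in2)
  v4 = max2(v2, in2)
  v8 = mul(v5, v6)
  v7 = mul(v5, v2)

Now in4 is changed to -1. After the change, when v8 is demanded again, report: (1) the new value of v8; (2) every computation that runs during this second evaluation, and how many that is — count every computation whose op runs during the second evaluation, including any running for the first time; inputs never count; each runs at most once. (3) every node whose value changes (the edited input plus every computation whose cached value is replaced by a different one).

Initial pass — values computed on the first demand:
  v1 = min2(-3, 6) = -3
  v3 = max2(-3, -3) = -3
  v5 = neg(-3) = 3
  v6 = mul(-3, 3) = -9
  v8 = mul(3, -9) = -27

Second demand — change propagation:
  v1: re-runs because in4 6->-1; new result -3 (unchanged).
  v3: re-examined; everything it read last time is the same (v1 unchanged, in2 unchanged) — cache -3 kept, no run.
  v5: re-examined; everything it read last time is the same (v3 unchanged) — cache 3 kept, no run.
  v6: re-examined; everything it read last time is the same (v1 unchanged, v5 unchanged) — cache -9 kept, no run.
  v8: re-examined; everything it read last time is the same (v5 unchanged, v6 unchanged) — cache -27 kept, no run.

The important point: v1 recomputes to an identical value, and the output ends up unchanged.

v8 now evaluates to -27.
Run set: v1 (1 run).
Changed values: in4.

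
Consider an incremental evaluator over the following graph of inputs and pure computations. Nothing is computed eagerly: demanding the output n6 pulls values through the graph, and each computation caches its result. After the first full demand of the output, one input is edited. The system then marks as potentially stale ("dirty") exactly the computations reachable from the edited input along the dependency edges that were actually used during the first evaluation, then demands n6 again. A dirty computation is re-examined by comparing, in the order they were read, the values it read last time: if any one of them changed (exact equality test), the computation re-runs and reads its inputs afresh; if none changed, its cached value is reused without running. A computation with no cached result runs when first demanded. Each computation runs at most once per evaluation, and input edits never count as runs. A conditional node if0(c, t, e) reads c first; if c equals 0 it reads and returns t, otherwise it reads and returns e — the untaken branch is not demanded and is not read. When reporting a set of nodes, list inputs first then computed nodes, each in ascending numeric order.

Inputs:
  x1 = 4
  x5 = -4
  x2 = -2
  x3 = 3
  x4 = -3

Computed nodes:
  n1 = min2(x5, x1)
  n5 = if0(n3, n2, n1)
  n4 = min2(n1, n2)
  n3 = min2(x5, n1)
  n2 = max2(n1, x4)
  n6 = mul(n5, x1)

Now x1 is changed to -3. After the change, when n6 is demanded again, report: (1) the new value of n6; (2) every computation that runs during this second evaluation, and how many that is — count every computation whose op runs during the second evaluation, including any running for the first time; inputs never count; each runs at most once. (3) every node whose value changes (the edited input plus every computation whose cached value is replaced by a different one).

n6 now evaluates to 12.
Run set: n1, n6 (2 run).
Changed values: x1, n6.
The important point: at n3 every value read last time is unchanged, so the dirty flag clears without a run.

Initial pass — values computed on the first demand:
  n1 = min2(-4, 4) = -4
  n3 = min2(-4, -4) = -4
  n5 = if0(n3=-4 -> else branch n1) = -4
  n6 = mul(-4, 4) = -16

Second demand — change propagation:
  n1: re-runs because x1 4->-3; new result -4 (unchanged).
  n3: re-examined; everything it read last time is the same (x5 unchanged, n1 unchanged) — cache -4 kept, no run.
  n5: re-examined; everything it read last time is the same (n3 unchanged, n1 unchanged) — cache -4 kept, no run.
  n6: re-runs because x1 4->-3; new result 12.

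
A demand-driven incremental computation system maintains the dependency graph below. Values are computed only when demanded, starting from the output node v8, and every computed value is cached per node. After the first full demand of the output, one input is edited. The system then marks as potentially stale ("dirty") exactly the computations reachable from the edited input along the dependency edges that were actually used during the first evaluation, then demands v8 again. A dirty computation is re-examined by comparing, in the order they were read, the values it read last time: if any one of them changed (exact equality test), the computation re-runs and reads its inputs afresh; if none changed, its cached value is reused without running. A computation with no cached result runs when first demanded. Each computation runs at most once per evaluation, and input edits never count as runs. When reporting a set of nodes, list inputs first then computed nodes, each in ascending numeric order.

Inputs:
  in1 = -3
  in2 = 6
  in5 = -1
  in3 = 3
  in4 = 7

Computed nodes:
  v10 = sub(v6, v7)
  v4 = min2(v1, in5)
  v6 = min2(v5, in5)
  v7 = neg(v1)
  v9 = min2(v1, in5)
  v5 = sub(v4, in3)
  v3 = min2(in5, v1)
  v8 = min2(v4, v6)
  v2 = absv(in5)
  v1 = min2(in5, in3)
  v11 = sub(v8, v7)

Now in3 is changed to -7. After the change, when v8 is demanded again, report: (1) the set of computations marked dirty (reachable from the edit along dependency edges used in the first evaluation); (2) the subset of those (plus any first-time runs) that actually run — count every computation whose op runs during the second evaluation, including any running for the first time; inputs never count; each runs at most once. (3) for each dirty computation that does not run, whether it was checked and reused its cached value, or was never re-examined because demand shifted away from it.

Marked dirty: v1, v4, v5, v6, v8.
Computations that run: v1, v4, v5, v6, v8 — 5 in total.
Every dirty computation ran.

First evaluation (everything demanded from the output):
  v1 = min2(-1, 3) = -1
  v4 = min2(-1, -1) = -1
  v5 = sub(-1, 3) = -4
  v6 = min2(-4, -1) = -4
  v8 = min2(-1, -4) = -4

Propagation after the edit:
  v1: runs — in3 3->-7; result -7.
  v4: runs — v1 -1->-7; result -7.
  v5: runs — v4 -1->-7; in3 3->-7; result 0.
  v6: runs — v5 -4->0; result -1.
  v8: runs — v4 -1->-7; v6 -4->-1; result -7.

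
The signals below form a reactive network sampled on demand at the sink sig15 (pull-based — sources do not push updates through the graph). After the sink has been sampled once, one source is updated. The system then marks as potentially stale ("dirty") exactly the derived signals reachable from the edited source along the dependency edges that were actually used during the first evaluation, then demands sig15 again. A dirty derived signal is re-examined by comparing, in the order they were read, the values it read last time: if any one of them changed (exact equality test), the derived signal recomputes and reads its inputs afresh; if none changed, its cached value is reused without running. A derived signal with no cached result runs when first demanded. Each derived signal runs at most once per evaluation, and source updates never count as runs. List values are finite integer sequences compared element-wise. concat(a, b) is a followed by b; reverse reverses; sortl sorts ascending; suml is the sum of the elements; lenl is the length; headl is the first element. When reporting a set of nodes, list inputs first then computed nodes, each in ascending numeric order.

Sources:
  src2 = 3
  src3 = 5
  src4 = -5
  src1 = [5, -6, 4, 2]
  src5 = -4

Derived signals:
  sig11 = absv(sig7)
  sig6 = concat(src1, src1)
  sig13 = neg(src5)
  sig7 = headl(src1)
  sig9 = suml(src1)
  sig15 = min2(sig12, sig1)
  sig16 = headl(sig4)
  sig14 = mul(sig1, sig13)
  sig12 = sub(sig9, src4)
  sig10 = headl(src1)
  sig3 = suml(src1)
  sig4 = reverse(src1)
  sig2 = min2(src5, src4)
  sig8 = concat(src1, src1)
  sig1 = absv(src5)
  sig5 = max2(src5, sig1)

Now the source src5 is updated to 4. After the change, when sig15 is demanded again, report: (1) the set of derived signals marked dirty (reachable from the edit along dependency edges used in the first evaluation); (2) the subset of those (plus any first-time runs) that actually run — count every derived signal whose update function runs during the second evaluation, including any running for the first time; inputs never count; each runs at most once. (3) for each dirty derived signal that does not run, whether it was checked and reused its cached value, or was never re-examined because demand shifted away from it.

Dirty set: sig1, sig15.
Run set: sig1 (1 run).
Re-examined without running (cache reused): sig15.
The important point: sig1 recomputes to an identical value, and the output ends up unchanged.

Initial pass — values computed on the first demand:
  sig1 = absv(-4) = 4
  sig9 = suml([5, -6, 4, 2]) = 5
  sig12 = sub(5, -5) = 10
  sig15 = min2(10, 4) = 4

Second demand — change propagation:
  sig1: re-runs because src5 -4->4; new result 4 (unchanged).
  sig15: re-examined; everything it read last time is the same (sig12 unchanged, sig1 unchanged) — cache 4 kept, no run.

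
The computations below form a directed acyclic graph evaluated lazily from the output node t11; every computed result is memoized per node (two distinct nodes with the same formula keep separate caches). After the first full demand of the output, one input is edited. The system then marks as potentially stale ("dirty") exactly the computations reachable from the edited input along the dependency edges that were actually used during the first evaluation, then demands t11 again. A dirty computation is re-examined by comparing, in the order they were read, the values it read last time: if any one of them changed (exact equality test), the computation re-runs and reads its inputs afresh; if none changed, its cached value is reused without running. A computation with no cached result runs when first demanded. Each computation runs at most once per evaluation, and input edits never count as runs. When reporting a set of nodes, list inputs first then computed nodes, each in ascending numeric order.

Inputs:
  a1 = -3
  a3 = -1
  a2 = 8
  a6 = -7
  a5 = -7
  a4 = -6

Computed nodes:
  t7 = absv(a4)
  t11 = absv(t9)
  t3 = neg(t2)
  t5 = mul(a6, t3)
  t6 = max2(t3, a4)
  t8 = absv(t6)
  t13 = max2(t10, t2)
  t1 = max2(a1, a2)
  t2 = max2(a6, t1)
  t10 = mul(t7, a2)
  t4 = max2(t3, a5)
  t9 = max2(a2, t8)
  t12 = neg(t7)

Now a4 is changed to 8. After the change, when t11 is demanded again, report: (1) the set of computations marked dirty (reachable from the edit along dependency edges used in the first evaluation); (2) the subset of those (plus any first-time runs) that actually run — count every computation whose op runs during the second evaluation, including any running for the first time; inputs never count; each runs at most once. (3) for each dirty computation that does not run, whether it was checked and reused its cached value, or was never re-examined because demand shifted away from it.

The edit dirties: t6, t8, t9, t11.
3 computations run: t6, t8, t9.
Cache hits after checking: t11.
Note the absorption at t9: it re-runs yet its value is the same, leaving the output's value untouched.

First demand of the output computes:
  t1 = max2(-3, 8) = 8
  t2 = max2(-7, 8) = 8
  t3 = neg(8) = -8
  t6 = max2(-8, -6) = -6
  t8 = absv(-6) = 6
  t9 = max2(8, 6) = 8
  t11 = absv(8) = 8

After the edit, cleaning proceeds:
  t6: a read changed (a4 -6->8) — executes, giving 8.
  t8: a read changed (t6 -6->8) — executes, giving 8.
  t9: a read changed (t8 6->8) — executes, giving 8 — identical to its old value.
  t11: dirty, but its reads are unchanged (t9 unchanged); cached 8 stands.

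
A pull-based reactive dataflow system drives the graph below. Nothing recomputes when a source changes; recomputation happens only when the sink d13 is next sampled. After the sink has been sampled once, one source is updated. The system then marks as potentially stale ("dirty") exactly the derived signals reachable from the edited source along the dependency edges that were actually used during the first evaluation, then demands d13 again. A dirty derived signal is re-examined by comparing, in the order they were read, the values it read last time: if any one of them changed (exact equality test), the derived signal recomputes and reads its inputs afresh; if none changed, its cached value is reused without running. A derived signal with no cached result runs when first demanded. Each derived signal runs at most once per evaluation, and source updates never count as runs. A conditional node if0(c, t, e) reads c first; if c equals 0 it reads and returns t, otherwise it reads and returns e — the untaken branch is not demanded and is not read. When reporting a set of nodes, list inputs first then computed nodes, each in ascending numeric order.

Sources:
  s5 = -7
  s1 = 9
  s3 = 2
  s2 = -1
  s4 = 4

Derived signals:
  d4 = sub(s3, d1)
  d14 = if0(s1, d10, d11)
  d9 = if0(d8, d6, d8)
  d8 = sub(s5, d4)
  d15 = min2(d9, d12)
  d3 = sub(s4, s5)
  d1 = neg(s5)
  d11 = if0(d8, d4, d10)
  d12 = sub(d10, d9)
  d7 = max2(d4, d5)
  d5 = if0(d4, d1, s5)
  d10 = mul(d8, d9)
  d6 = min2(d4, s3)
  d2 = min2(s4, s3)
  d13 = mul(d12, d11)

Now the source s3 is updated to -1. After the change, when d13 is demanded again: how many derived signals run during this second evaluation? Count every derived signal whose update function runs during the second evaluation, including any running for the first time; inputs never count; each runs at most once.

Derived signals that run: d4, d8, d9, d10, d11, d12, d13 — 7 in total.

First evaluation (everything demanded from the output):
  d1 = neg(-7) = 7
  d4 = sub(2, 7) = -5
  d8 = sub(-7, -5) = -2
  d9 = if0(d8=-2 -> else branch d8) = -2
  d10 = mul(-2, -2) = 4
  d11 = if0(d8=-2 -> else branch d10) = 4
  d12 = sub(4, -2) = 6
  d13 = mul(6, 4) = 24

Propagation after the edit:
  d4: runs — s3 2->-1; result -8.
  d8: runs — d4 -5->-8; result 1.
  d9: runs — d8 -2->1; d8 -2->1; result 1.
  d10: runs — d8 -2->1; d9 -2->1; result 1.
  d11: runs — d8 -2->1; d10 4->1; result 1.
  d12: runs — d10 4->1; d9 -2->1; result 0.
  d13: runs — d12 6->0; d11 4->1; result 0.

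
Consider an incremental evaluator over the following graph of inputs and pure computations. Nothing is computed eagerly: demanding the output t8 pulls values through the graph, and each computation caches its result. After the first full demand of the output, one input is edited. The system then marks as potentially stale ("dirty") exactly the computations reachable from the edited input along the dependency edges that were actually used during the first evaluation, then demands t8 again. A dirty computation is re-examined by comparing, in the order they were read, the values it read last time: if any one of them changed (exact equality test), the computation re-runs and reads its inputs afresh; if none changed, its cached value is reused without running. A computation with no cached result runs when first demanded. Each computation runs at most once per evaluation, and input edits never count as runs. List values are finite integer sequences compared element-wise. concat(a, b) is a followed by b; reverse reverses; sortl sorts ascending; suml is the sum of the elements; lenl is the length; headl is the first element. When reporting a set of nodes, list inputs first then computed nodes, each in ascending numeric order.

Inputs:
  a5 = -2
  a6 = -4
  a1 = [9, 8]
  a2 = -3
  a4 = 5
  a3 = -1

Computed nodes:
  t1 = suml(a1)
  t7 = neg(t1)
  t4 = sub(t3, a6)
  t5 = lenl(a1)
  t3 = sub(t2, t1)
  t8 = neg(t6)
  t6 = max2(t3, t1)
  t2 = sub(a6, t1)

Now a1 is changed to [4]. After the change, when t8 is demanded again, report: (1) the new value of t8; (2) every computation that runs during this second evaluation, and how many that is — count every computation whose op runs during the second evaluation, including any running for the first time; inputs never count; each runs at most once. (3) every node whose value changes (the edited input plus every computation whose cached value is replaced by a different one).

Initial pass — values computed on the first demand:
  t1 = suml([9, 8]) = 17
  t2 = sub(-4, 17) = -21
  t3 = sub(-21, 17) = -38
  t6 = max2(-38, 17) = 17
  t8 = neg(17) = -17

Second demand — change propagation:
  t1: re-runs because a1 [9, 8]->[4]; new result 4.
  t2: re-runs because t1 17->4; new result -8.
  t3: re-runs because t2 -21->-8; t1 17->4; new result -12.
  t6: re-runs because t3 -38->-12; t1 17->4; new result 4.
  t8: re-runs because t6 17->4; new result -4.

t8 now evaluates to -4.
Run set: t1, t2, t3, t6, t8 (5 run).
Changed values: a1, t1, t2, t3, t6, t8.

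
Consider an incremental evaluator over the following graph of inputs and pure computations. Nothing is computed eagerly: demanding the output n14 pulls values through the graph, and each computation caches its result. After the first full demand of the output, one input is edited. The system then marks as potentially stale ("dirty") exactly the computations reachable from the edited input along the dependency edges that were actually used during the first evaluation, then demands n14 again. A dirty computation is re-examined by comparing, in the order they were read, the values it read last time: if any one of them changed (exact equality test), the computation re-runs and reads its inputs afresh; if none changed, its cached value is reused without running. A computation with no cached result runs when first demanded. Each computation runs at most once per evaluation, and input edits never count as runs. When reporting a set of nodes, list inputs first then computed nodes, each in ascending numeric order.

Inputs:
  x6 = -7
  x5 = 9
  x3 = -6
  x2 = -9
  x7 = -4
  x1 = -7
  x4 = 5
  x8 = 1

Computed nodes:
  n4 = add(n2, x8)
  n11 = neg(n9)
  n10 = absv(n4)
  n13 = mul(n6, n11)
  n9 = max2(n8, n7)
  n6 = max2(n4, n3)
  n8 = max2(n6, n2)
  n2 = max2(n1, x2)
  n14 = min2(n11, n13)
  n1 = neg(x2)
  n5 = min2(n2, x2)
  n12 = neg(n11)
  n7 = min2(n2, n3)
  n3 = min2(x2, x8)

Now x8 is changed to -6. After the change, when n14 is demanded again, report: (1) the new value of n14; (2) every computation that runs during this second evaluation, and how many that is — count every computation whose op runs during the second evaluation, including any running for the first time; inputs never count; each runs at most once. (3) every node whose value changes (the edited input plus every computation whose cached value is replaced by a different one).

n14 now evaluates to -27.
Run set: n3, n4, n6, n8, n9, n11, n13, n14 (8 run).
Changed values: x8, n4, n6, n8, n9, n11, n13, n14.
The important point: at n7 every value read last time is unchanged, so the dirty flag clears without a run.

Initial pass — values computed on the first demand:
  n1 = neg(-9) = 9
  n2 = max2(9, -9) = 9
  n3 = min2(-9, 1) = -9
  n4 = add(9, 1) = 10
  n6 = max2(10, -9) = 10
  n7 = min2(9, -9) = -9
  n8 = max2(10, 9) = 10
  n9 = max2(10, -9) = 10
  n11 = neg(10) = -10
  n13 = mul(10, -10) = -100
  n14 = min2(-10, -100) = -100

Second demand — change propagation:
  n3: re-runs because x8 1->-6; new result -9 (unchanged).
  n4: re-runs because x8 1->-6; new result 3.
  n6: re-runs because n4 10->3; new result 3.
  n7: re-examined; everything it read last time is the same (n2 unchanged, n3 unchanged) — cache -9 kept, no run.
  n8: re-runs because n6 10->3; new result 9.
  n9: re-runs because n8 10->9; new result 9.
  n11: re-runs because n9 10->9; new result -9.
  n13: re-runs because n6 10->3; n11 -10->-9; new result -27.
  n14: re-runs because n11 -10->-9; n13 -100->-27; new result -27.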